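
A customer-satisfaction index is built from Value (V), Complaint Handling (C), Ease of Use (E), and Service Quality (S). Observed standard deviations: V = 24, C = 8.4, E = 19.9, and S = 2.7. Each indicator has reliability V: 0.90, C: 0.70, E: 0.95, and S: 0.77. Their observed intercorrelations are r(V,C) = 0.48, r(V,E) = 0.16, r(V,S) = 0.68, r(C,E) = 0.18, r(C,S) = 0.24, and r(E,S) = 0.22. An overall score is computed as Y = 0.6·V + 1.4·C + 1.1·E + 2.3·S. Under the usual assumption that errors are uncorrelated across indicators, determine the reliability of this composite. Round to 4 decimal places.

0.9338

Var(Y) = 0.6²·24² + 1.4²·8.4² + 1.1²·19.9² + 2.3²·2.7² + 2·[0.84·24·8.4·0.48 + 0.66·24·19.9·0.16 + 1.38·24·2.7·0.68 + 1.54·8.4·19.9·0.18 + 3.22·8.4·2.7·0.24 + 2.53·19.9·2.7·0.22] = 863.394 + 572.596 = 1435.99.
With uncorrelated errors the cross-covariances are all true-score covariance, so they carry over unchanged; only the diagonal terms shrink to ρᵢσᵢ².
True-score variance = [0.6²·24²·0.90 + 1.4²·8.4²·0.70 + 1.1²·19.9²·0.95 + 2.3²·2.7²·0.77] + 572.596 = 768.34 + 572.596 = 1340.94.
Reliability = 1340.94 / 1435.99 = 0.9338.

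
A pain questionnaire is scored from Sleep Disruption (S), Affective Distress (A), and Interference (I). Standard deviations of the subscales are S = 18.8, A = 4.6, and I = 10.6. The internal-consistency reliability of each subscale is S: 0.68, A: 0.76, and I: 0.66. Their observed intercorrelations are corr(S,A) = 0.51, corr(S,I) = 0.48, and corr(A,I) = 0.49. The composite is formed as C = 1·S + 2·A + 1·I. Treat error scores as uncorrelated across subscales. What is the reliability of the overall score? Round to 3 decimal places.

0.831

Var(C) = 18.8² + 2²·4.6² + 10.6² + 2·[2·18.8·4.6·0.51 + 18.8·10.6·0.48 + 2·4.6·10.6·0.49] = 550.44 + 463.298 = 1013.74.
With uncorrelated errors the cross-covariances are all true-score covariance, so they carry over unchanged; only the diagonal terms shrink to ρᵢσᵢ².
True-score variance = [18.8²·0.68 + 2²·4.6²·0.76 + 10.6²·0.66] + 463.298 = 378.823 + 463.298 = 842.121.
Reliability = 842.121 / 1013.74 = 0.831.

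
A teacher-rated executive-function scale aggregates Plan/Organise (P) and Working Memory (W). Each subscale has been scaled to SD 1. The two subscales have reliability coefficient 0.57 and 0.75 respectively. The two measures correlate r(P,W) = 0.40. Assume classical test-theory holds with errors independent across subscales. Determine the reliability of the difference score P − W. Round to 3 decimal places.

Var(P−W) = 1 + 1 − 2·0.40 = 2 − 0.8 = 1.2.
With uncorrelated errors the cross-covariances are all true-score covariance, so they carry over unchanged; only the diagonal terms shrink to ρᵢσᵢ².
True-score variance = [0.57 + 0.75] − 0.8 = 1.32 − 0.8 = 0.52.
Reliability = 0.52 / 1.2 = 0.433.

0.433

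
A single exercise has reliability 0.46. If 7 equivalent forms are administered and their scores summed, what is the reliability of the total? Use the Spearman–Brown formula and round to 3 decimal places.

0.856

ρ_k = kρ / (1 + (k−1)ρ) = 7·0.46 / (1 + 6·0.46) = 3.220 / 3.760 = 0.856.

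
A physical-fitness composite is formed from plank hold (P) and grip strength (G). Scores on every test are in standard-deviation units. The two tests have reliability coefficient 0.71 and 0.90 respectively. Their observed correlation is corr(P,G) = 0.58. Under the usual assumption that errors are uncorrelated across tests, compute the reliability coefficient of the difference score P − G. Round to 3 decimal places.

Var(P−G) = 1 + 1 − 2·0.58 = 2 − 1.16 = 0.84.
Under uncorrelated errors the observed covariances equal the true-score covariances, so only the own-variance terms attenuate.
True-score variance = [0.71 + 0.90] − 1.16 = 1.61 − 1.16 = 0.45.
Reliability = 0.45 / 0.84 = 0.536.

0.536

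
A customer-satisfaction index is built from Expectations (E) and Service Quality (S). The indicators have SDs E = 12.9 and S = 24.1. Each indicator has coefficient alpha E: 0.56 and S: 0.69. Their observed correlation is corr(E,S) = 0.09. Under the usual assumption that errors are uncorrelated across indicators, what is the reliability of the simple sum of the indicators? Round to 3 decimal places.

Var(E+S) = 12.9² + 24.1² + 2·[12.9·24.1·0.09] = 747.22 + 55.9602 = 803.18.
Because errors are independent across components, Cov(Tᵢ,Tⱼ) = Cov(Xᵢ,Xⱼ); the off-diagonal part of the true-score variance is the same as above.
True-score variance = [12.9²·0.56 + 24.1²·0.69] + 55.9602 = 493.948 + 55.9602 = 549.909.
Reliability = 549.909 / 803.18 = 0.685.

0.685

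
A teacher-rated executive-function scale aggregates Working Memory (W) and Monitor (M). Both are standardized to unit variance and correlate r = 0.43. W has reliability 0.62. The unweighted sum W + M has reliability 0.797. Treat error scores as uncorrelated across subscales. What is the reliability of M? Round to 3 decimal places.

0.799

Var(W+M) = 2 + 2·0.43 = 2.860.
True-score variance = ρ_W + ρ_M + 2·0.43, so 0.797 = (0.62 + ρ_M + 0.86) / 2.860.
ρ_M = 0.797·2.860 − 0.62 − 0.86 = 0.799.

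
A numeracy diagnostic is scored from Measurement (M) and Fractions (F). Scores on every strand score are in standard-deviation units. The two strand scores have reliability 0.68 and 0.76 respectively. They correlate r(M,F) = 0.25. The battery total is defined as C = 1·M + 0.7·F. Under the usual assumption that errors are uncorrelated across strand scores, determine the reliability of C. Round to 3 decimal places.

0.762

Var(C) = 1 + 0.7² + 2·[0.7·0.25] = 1.49 + 0.35 = 1.84.
Because errors are independent across components, Cov(Tᵢ,Tⱼ) = Cov(Xᵢ,Xⱼ); the off-diagonal part of the true-score variance is the same as above.
True-score variance = [0.68 + 0.7²·0.76] + 0.35 = 1.0524 + 0.35 = 1.4024.
Reliability = 1.4024 / 1.84 = 0.762.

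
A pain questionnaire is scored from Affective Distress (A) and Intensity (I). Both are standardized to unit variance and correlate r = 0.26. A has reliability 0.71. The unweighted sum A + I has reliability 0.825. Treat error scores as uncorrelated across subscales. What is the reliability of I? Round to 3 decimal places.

Var(A+I) = 2 + 2·0.26 = 2.520.
True-score variance = ρ_A + ρ_I + 2·0.26, so 0.825 = (0.71 + ρ_I + 0.52) / 2.520.
ρ_I = 0.825·2.520 − 0.71 − 0.52 = 0.849.

0.849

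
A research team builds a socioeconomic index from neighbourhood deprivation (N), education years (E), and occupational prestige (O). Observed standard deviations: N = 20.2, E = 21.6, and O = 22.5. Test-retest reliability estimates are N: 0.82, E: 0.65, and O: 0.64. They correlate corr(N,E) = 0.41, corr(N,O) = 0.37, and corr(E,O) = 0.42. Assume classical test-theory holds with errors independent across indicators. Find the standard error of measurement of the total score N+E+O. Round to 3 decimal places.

20.469

Var(total) = 1380.85 + 1102.35 = 2483.2.
True-score variance = 961.857 + 1102.35 = 2064.21, so reliability = 0.8313.
Error variance = 2483.2 − 2064.21 = 418.993; SEM = √418.993 = 20.469.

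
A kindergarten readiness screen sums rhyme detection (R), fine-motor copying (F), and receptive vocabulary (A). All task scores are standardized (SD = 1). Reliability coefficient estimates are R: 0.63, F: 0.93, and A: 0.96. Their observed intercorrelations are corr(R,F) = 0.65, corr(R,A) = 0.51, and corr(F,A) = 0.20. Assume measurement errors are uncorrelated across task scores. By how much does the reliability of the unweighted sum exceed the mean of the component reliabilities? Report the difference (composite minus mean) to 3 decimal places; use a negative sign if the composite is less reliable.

Var(sum) = 3 + 2.72 = 5.72; true-score variance = 2.52 + 2.72 = 5.24; composite reliability = 0.9161.
Mean component reliability = 0.8400.
Difference = 0.9161 − 0.8400 = 0.076.

0.076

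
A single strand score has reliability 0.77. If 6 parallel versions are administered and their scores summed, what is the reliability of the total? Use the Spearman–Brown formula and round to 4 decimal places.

ρ_k = kρ / (1 + (k−1)ρ) = 6·0.77 / (1 + 5·0.77) = 4.620 / 4.850 = 0.9526.

0.9526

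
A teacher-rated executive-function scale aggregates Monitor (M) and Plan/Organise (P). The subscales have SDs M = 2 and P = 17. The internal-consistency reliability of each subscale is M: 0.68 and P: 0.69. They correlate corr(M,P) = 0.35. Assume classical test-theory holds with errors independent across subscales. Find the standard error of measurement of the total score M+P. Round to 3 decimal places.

Var(total) = 293 + 23.8 = 316.8.
True-score variance = 202.13 + 23.8 = 225.93, so reliability = 0.7132.
Error variance = 316.8 − 225.93 = 90.87; SEM = √90.87 = 9.533.

9.533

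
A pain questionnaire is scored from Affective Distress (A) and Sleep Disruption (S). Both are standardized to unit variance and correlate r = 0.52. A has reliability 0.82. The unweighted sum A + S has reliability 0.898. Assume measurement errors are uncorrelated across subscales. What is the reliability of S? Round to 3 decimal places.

0.870

Var(A+S) = 2 + 2·0.52 = 3.040.
True-score variance = ρ_A + ρ_S + 2·0.52, so 0.898 = (0.82 + ρ_S + 1.04) / 3.040.
ρ_S = 0.898·3.040 − 0.82 − 1.04 = 0.870.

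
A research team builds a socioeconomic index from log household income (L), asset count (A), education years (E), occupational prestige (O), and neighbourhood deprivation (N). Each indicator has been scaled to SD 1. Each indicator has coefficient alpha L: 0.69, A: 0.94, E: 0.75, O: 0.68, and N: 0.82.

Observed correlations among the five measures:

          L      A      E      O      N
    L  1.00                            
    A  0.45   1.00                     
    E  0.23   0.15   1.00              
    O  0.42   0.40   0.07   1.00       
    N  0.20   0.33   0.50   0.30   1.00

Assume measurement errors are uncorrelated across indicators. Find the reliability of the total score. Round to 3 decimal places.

0.899

Var(L+A+E+O+N) = 5 + 2·[0.45 + 0.23 + 0.42 + 0.20 + 0.15 + 0.40 + 0.33 + 0.07 + 0.50 + 0.30] = 5 + 6.1 = 11.1.
With uncorrelated errors the cross-covariances are all true-score covariance, so they carry over unchanged; only the diagonal terms shrink to ρᵢσᵢ².
True-score variance = [0.69 + 0.94 + 0.75 + 0.68 + 0.82] + 6.1 = 3.88 + 6.1 = 9.98.
Reliability = 9.98 / 11.1 = 0.899.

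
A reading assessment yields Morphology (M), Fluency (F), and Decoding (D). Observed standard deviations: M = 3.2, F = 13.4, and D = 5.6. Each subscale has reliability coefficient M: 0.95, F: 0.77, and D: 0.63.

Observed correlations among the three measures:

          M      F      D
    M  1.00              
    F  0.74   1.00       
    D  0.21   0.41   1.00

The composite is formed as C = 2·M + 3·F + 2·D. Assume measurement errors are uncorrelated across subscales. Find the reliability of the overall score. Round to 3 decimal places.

0.836

Var(C) = 2²·3.2² + 3²·13.4² + 2²·5.6² + 2·[6·3.2·13.4·0.74 + 4·3.2·5.6·0.21 + 6·13.4·5.6·0.41] = 1782.44 + 780.077 = 2562.52.
With uncorrelated errors the cross-covariances are all true-score covariance, so they carry over unchanged; only the diagonal terms shrink to ρᵢσᵢ².
True-score variance = [2²·3.2²·0.95 + 3²·13.4²·0.77 + 2²·5.6²·0.63] + 780.077 = 1362.29 + 780.077 = 2142.37.
Reliability = 2142.37 / 2562.52 = 0.836.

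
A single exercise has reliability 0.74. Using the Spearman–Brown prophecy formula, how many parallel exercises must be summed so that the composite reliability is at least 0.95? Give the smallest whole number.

7

k ≥ ρ*(1−ρ₁)/(ρ₁(1−ρ*)) = 0.95·0.26 / (0.74·0.05) = 6.676.
Smallest integer k = 7.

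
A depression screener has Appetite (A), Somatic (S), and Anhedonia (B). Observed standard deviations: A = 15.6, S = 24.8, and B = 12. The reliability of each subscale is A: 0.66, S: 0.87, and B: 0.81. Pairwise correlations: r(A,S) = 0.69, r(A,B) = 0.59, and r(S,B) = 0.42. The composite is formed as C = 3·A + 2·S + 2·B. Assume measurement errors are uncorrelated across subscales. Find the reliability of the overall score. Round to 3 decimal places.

0.891

Var(C) = 3²·15.6² + 2²·24.8² + 2²·12² + 2·[6·15.6·24.8·0.69 + 6·15.6·12·0.59 + 4·24.8·12·0.42] = 5226.4 + 5528.68 = 10755.1.
With uncorrelated errors the cross-covariances are all true-score covariance, so they carry over unchanged; only the diagonal terms shrink to ρᵢσᵢ².
True-score variance = [3²·15.6²·0.66 + 2²·24.8²·0.87 + 2²·12²·0.81] + 5528.68 = 4052.46 + 5528.68 = 9581.14.
Reliability = 9581.14 / 10755.1 = 0.891.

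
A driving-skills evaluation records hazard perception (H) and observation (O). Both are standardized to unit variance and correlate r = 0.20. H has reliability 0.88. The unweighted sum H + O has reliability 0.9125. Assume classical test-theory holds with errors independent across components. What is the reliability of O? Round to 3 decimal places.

0.910

Var(H+O) = 2 + 2·0.20 = 2.400.
True-score variance = ρ_H + ρ_O + 2·0.20, so 0.9125 = (0.88 + ρ_O + 0.40) / 2.400.
ρ_O = 0.9125·2.400 − 0.88 − 0.40 = 0.910.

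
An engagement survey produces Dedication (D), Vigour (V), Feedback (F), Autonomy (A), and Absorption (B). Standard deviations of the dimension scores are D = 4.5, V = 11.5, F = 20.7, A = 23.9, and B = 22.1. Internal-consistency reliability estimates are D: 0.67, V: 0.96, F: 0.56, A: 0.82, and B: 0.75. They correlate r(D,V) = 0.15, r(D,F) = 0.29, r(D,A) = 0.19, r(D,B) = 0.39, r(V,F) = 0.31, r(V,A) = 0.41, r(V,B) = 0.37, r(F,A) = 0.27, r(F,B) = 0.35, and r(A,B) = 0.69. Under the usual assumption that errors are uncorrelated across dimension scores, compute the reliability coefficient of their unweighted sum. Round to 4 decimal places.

Var(D+V+F+A+B) = 4.5² + 11.5² + 20.7² + 23.9² + 22.1² + 2·[4.5·11.5·0.15 + 4.5·20.7·0.29 + 4.5·23.9·0.19 + 4.5·22.1·0.39 + 11.5·20.7·0.31 + 11.5·23.9·0.41 + 11.5·22.1·0.37 + 20.7·23.9·0.27 + 20.7·22.1·0.35 + 23.9·22.1·0.69] = 1640.61 + 2065.32 = 3705.93.
Because errors are independent across components, Cov(Tᵢ,Tⱼ) = Cov(Xᵢ,Xⱼ); the off-diagonal part of the true-score variance is the same as above.
True-score variance = [4.5²·0.67 + 11.5²·0.96 + 20.7²·0.56 + 23.9²·0.82 + 22.1²·0.75] + 2065.32 = 1215.18 + 2065.32 = 3280.5.
Reliability = 3280.5 / 3705.93 = 0.8852.

0.8852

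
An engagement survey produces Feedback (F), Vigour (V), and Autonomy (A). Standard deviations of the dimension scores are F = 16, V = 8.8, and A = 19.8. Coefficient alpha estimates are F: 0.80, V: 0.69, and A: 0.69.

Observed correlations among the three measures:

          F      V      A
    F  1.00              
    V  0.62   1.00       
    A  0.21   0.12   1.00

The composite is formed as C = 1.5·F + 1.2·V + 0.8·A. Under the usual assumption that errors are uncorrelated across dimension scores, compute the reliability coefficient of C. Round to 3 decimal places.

Var(C) = 1.5²·16² + 1.2²·8.8² + 0.8²·19.8² + 2·[1.8·16·8.8·0.62 + 1.2·16·19.8·0.21 + 0.96·8.8·19.8·0.12] = 938.419 + 514.078 = 1452.5.
Under uncorrelated errors the observed covariances equal the true-score covariances, so only the own-variance terms attenuate.
True-score variance = [1.5²·16²·0.80 + 1.2²·8.8²·0.69 + 0.8²·19.8²·0.69] + 514.078 = 710.869 + 514.078 = 1224.95.
Reliability = 1224.95 / 1452.5 = 0.843.

0.843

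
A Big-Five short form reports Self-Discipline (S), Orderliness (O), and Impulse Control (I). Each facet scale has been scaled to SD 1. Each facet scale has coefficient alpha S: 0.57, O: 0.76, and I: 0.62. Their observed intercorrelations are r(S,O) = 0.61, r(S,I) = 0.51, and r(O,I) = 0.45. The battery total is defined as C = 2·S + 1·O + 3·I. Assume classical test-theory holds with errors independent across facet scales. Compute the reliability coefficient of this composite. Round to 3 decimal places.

0.787

Var(C) = 2² + 1 + 3² + 2·[2·0.61 + 6·0.51 + 3·0.45] = 14 + 11.26 = 25.26.
With uncorrelated errors the cross-covariances are all true-score covariance, so they carry over unchanged; only the diagonal terms shrink to ρᵢσᵢ².
True-score variance = [2²·0.57 + 0.76 + 3²·0.62] + 11.26 = 8.62 + 11.26 = 19.88.
Reliability = 19.88 / 25.26 = 0.787.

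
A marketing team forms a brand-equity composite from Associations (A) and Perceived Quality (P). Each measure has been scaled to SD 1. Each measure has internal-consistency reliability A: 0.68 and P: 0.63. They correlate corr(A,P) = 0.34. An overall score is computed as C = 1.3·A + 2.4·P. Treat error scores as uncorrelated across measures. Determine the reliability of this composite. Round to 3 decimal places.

Var(C) = 1.3² + 2.4² + 2·[3.12·0.34] = 7.45 + 2.1216 = 9.5716.
Because errors are independent across components, Cov(Tᵢ,Tⱼ) = Cov(Xᵢ,Xⱼ); the off-diagonal part of the true-score variance is the same as above.
True-score variance = [1.3²·0.68 + 2.4²·0.63] + 2.1216 = 4.778 + 2.1216 = 6.8996.
Reliability = 6.8996 / 9.5716 = 0.721.

0.721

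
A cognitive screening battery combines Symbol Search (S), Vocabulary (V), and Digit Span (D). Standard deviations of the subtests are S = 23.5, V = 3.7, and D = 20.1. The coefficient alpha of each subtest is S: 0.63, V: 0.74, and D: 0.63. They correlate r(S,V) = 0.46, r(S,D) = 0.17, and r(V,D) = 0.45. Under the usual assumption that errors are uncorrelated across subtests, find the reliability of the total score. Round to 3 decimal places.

Var(S+V+D) = 23.5² + 3.7² + 20.1² + 2·[23.5·3.7·0.46 + 23.5·20.1·0.17 + 3.7·20.1·0.45] = 969.95 + 307.526 = 1277.48.
With uncorrelated errors the cross-covariances are all true-score covariance, so they carry over unchanged; only the diagonal terms shrink to ρᵢσᵢ².
True-score variance = [23.5²·0.63 + 3.7²·0.74 + 20.1²·0.63] + 307.526 = 612.574 + 307.526 = 920.1.
Reliability = 920.1 / 1277.48 = 0.720.

0.720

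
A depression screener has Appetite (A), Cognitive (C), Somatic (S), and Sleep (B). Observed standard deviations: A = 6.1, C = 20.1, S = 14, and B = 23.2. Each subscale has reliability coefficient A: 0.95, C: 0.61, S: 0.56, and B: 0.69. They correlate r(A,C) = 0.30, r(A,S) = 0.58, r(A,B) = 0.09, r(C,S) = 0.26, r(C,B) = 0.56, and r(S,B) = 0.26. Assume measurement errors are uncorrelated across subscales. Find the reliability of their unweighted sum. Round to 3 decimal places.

0.813

Var(A+C+S+B) = 6.1² + 20.1² + 14² + 23.2² + 2·[6.1·20.1·0.30 + 6.1·14·0.58 + 6.1·23.2·0.09 + 20.1·14·0.26 + 20.1·23.2·0.56 + 14·23.2·0.26] = 1175.46 + 1035.61 = 2211.07.
Under uncorrelated errors the observed covariances equal the true-score covariances, so only the own-variance terms attenuate.
True-score variance = [6.1²·0.95 + 20.1²·0.61 + 14²·0.56 + 23.2²·0.69] + 1035.61 = 762.941 + 1035.61 = 1798.55.
Reliability = 1798.55 / 2211.07 = 0.813.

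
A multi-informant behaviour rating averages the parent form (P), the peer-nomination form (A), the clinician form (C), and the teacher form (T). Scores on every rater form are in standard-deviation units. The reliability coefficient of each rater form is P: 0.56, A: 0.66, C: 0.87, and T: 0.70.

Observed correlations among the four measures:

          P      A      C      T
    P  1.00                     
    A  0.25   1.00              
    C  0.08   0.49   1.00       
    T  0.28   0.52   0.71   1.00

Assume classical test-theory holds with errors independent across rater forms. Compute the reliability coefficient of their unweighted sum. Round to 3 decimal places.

0.860

Var(P+A+C+T) = 4 + 2·[0.25 + 0.08 + 0.28 + 0.49 + 0.52 + 0.71] = 4 + 4.66 = 8.66.
Under uncorrelated errors the observed covariances equal the true-score covariances, so only the own-variance terms attenuate.
True-score variance = [0.56 + 0.66 + 0.87 + 0.70] + 4.66 = 2.79 + 4.66 = 7.45.
Reliability = 7.45 / 8.66 = 0.860.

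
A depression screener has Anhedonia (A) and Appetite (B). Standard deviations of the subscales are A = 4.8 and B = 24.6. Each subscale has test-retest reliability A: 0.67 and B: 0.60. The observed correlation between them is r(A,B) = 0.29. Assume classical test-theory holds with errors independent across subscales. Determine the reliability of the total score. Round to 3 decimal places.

Var(A+B) = 4.8² + 24.6² + 2·[4.8·24.6·0.29] = 628.2 + 68.4864 = 696.686.
Because errors are independent across components, Cov(Tᵢ,Tⱼ) = Cov(Xᵢ,Xⱼ); the off-diagonal part of the true-score variance is the same as above.
True-score variance = [4.8²·0.67 + 24.6²·0.60] + 68.4864 = 378.533 + 68.4864 = 447.019.
Reliability = 447.019 / 696.686 = 0.642.

0.642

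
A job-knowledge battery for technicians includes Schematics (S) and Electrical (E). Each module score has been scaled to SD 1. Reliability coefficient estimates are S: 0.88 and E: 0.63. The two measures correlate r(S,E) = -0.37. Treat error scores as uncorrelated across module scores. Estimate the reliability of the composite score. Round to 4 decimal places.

0.6111

Var(S+E) = 2 + 2·[(-0.37)] = 2 − 0.74 = 1.26.
Because errors are independent across components, Cov(Tᵢ,Tⱼ) = Cov(Xᵢ,Xⱼ); the off-diagonal part of the true-score variance is the same as above.
True-score variance = [0.88 + 0.63] − 0.74 = 1.51 − 0.74 = 0.77.
Reliability = 0.77 / 1.26 = 0.6111.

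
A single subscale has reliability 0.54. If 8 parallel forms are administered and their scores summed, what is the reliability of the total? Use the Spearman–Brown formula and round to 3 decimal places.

0.904

ρ_k = kρ / (1 + (k−1)ρ) = 8·0.54 / (1 + 7·0.54) = 4.320 / 4.780 = 0.904.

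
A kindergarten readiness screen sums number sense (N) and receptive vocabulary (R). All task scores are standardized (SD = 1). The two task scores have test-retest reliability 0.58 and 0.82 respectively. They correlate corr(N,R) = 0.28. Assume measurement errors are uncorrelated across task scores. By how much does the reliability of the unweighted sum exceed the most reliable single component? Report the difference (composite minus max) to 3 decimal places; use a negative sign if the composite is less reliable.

-0.054

Var(sum) = 2 + 0.56 = 2.56; true-score variance = 1.4 + 0.56 = 1.96; composite reliability = 0.7656.
Max component reliability = 0.8200.
Difference = 0.7656 − 0.8200 = -0.054.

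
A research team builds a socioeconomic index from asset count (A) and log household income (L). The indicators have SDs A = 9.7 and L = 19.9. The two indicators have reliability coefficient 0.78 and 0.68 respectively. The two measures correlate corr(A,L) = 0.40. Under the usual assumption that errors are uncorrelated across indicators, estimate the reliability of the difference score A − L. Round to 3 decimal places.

0.561

Var(A−L) = 9.7² + 19.9² − 2·9.7·19.9·0.40 = 490.1 − 154.424 = 335.676.
With uncorrelated errors the cross-covariances are all true-score covariance, so they carry over unchanged; only the diagonal terms shrink to ρᵢσᵢ².
True-score variance = [9.7²·0.78 + 19.9²·0.68] − 154.424 = 342.677 − 154.424 = 188.253.
Reliability = 188.253 / 335.676 = 0.561.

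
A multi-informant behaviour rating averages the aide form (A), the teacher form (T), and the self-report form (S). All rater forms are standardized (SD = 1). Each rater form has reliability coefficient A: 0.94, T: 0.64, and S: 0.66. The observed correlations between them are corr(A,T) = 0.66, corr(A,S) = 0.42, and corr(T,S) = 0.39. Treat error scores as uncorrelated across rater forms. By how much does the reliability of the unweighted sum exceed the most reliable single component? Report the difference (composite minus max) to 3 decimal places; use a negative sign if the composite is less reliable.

-0.068

Var(sum) = 3 + 2.94 = 5.94; true-score variance = 2.24 + 2.94 = 5.18; composite reliability = 0.8721.
Max component reliability = 0.9400.
Difference = 0.8721 − 0.9400 = -0.068.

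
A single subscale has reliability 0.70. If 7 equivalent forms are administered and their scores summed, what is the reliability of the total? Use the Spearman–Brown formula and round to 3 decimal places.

ρ_k = kρ / (1 + (k−1)ρ) = 7·0.70 / (1 + 6·0.70) = 4.900 / 5.200 = 0.942.

0.942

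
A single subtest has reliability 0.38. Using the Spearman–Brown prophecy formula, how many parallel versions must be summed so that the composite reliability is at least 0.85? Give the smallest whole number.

k ≥ ρ*(1−ρ₁)/(ρ₁(1−ρ*)) = 0.85·0.62 / (0.38·0.15) = 9.246.
Smallest integer k = 10.

10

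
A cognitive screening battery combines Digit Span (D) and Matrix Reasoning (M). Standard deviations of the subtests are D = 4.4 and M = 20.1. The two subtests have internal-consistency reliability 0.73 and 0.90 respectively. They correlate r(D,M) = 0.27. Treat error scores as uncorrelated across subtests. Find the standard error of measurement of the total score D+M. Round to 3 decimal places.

Var(total) = 423.37 + 47.7576 = 471.128.
True-score variance = 377.742 + 47.7576 = 425.499, so reliability = 0.9032.
Error variance = 471.128 − 425.499 = 45.6282; SEM = √45.6282 = 6.755.

6.755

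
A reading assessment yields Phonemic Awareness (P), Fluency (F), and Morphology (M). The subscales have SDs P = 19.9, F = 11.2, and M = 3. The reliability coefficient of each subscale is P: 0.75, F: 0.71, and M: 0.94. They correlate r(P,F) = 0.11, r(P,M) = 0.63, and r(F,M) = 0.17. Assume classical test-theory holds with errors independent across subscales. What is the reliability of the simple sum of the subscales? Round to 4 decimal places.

Var(P+F+M) = 19.9² + 11.2² + 3² + 2·[19.9·11.2·0.11 + 19.9·3·0.63 + 11.2·3·0.17] = 530.45 + 135.68 = 666.13.
Because errors are independent across components, Cov(Tᵢ,Tⱼ) = Cov(Xᵢ,Xⱼ); the off-diagonal part of the true-score variance is the same as above.
True-score variance = [19.9²·0.75 + 11.2²·0.71 + 3²·0.94] + 135.68 = 394.53 + 135.68 = 530.209.
Reliability = 530.209 / 666.13 = 0.7960.

0.7960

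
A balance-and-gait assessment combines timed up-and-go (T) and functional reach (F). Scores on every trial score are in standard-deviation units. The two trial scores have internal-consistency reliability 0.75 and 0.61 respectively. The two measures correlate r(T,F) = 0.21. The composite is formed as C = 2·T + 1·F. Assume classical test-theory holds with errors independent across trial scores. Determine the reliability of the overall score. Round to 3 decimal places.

Var(C) = 2² + 1 + 2·[2·0.21] = 5 + 0.84 = 5.84.
Because errors are independent across components, Cov(Tᵢ,Tⱼ) = Cov(Xᵢ,Xⱼ); the off-diagonal part of the true-score variance is the same as above.
True-score variance = [2²·0.75 + 0.61] + 0.84 = 3.61 + 0.84 = 4.45.
Reliability = 4.45 / 5.84 = 0.762.

0.762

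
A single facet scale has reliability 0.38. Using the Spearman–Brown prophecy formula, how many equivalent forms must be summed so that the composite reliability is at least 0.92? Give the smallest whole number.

19

k ≥ ρ*(1−ρ₁)/(ρ₁(1−ρ*)) = 0.92·0.62 / (0.38·0.08) = 18.763.
Smallest integer k = 19.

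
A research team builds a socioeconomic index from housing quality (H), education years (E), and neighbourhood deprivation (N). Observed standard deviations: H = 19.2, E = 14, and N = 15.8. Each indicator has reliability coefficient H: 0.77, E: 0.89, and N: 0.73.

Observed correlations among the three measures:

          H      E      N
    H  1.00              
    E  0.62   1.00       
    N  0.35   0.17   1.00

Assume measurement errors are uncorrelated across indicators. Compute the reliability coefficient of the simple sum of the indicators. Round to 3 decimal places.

Var(H+E+N) = 19.2² + 14² + 15.8² + 2·[19.2·14·0.62 + 19.2·15.8·0.35 + 14·15.8·0.17] = 814.28 + 620.872 = 1435.15.
With uncorrelated errors the cross-covariances are all true-score covariance, so they carry over unchanged; only the diagonal terms shrink to ρᵢσᵢ².
True-score variance = [19.2²·0.77 + 14²·0.89 + 15.8²·0.73] + 620.872 = 640.53 + 620.872 = 1261.4.
Reliability = 1261.4 / 1435.15 = 0.879.

0.879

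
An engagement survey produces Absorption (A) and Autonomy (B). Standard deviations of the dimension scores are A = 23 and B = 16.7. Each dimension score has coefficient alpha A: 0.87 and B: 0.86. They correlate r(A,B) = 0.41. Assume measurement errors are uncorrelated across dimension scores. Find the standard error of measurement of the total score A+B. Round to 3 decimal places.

Var(total) = 807.89 + 314.962 = 1122.85.
True-score variance = 700.075 + 314.962 = 1015.04, so reliability = 0.9040.
Error variance = 1122.85 − 1015.04 = 107.815; SEM = √107.815 = 10.383.

10.383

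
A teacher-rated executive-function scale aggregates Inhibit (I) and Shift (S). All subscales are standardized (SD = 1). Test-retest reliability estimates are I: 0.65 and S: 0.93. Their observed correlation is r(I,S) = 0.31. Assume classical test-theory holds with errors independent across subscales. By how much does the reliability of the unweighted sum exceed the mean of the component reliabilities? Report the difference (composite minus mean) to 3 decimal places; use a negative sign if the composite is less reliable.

Var(sum) = 2 + 0.62 = 2.62; true-score variance = 1.58 + 0.62 = 2.2; composite reliability = 0.8397.
Mean component reliability = 0.7900.
Difference = 0.8397 − 0.7900 = 0.050.

0.050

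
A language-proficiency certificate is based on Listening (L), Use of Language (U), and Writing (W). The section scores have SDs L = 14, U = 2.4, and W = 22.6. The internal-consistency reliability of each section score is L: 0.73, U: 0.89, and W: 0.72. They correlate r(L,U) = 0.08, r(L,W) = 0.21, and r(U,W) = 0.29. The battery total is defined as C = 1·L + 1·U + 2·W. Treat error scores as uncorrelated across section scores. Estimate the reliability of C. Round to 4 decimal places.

Var(C) = 14² + 2.4² + 2²·22.6² + 2·[14·2.4·0.08 + 2·14·22.6·0.21 + 2·2.4·22.6·0.29] = 2244.8 + 334.07 = 2578.87.
Because errors are independent across components, Cov(Tᵢ,Tⱼ) = Cov(Xᵢ,Xⱼ); the off-diagonal part of the true-score variance is the same as above.
True-score variance = [14²·0.73 + 2.4²·0.89 + 2²·22.6²·0.72] + 334.07 = 1619.2 + 334.07 = 1953.27.
Reliability = 1953.27 / 2578.87 = 0.7574.

0.7574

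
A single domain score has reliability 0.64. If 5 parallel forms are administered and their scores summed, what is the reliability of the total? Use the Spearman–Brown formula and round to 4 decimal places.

0.8989

ρ_k = kρ / (1 + (k−1)ρ) = 5·0.64 / (1 + 4·0.64) = 3.200 / 3.560 = 0.8989.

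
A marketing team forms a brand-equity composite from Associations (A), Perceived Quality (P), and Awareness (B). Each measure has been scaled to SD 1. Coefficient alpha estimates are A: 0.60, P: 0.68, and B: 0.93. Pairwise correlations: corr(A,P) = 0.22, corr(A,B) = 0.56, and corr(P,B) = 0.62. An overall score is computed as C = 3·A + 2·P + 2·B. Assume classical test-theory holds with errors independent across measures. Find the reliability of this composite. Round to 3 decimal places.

0.835

Var(C) = 3² + 2² + 2² + 2·[6·0.22 + 6·0.56 + 4·0.62] = 17 + 14.32 = 31.32.
Under uncorrelated errors the observed covariances equal the true-score covariances, so only the own-variance terms attenuate.
True-score variance = [3²·0.60 + 2²·0.68 + 2²·0.93] + 14.32 = 11.84 + 14.32 = 26.16.
Reliability = 26.16 / 31.32 = 0.835.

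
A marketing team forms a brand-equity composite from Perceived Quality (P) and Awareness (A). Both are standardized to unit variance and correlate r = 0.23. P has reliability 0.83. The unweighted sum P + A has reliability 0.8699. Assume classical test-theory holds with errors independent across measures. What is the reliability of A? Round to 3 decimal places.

0.850

Var(P+A) = 2 + 2·0.23 = 2.460.
True-score variance = ρ_P + ρ_A + 2·0.23, so 0.8699 = (0.83 + ρ_A + 0.46) / 2.460.
ρ_A = 0.8699·2.460 − 0.83 − 0.46 = 0.850.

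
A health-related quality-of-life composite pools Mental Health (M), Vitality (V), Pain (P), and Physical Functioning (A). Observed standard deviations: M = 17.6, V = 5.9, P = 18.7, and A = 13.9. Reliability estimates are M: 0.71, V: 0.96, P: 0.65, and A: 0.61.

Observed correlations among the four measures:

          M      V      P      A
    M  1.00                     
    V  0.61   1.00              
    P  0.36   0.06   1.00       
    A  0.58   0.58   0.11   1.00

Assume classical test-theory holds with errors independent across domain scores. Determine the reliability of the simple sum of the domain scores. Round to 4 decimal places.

0.8301

Var(M+V+P+A) = 17.6² + 5.9² + 18.7² + 13.9² + 2·[17.6·5.9·0.61 + 17.6·18.7·0.36 + 17.6·13.9·0.58 + 5.9·18.7·0.06 + 5.9·13.9·0.58 + 18.7·13.9·0.11] = 887.47 + 812.989 = 1700.46.
With uncorrelated errors the cross-covariances are all true-score covariance, so they carry over unchanged; only the diagonal terms shrink to ρᵢσᵢ².
True-score variance = [17.6²·0.71 + 5.9²·0.96 + 18.7²·0.65 + 13.9²·0.61] + 812.989 = 598.504 + 812.989 = 1411.49.
Reliability = 1411.49 / 1700.46 = 0.8301.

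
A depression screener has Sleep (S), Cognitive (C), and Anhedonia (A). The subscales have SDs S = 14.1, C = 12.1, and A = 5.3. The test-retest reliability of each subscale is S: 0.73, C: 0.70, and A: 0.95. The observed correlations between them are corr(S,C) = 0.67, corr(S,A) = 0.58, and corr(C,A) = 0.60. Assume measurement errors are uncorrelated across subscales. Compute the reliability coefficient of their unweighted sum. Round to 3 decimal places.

Var(S+C+A) = 14.1² + 12.1² + 5.3² + 2·[14.1·12.1·0.67 + 14.1·5.3·0.58 + 12.1·5.3·0.60] = 373.31 + 392.26 = 765.57.
With uncorrelated errors the cross-covariances are all true-score covariance, so they carry over unchanged; only the diagonal terms shrink to ρᵢσᵢ².
True-score variance = [14.1²·0.73 + 12.1²·0.70 + 5.3²·0.95] + 392.26 = 274.304 + 392.26 = 666.564.
Reliability = 666.564 / 765.57 = 0.871.

0.871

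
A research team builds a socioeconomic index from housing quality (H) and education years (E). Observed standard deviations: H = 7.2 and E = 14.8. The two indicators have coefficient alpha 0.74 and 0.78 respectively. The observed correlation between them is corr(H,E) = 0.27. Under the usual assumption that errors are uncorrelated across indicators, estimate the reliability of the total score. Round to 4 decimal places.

Var(H+E) = 7.2² + 14.8² + 2·[7.2·14.8·0.27] = 270.88 + 57.5424 = 328.422.
With uncorrelated errors the cross-covariances are all true-score covariance, so they carry over unchanged; only the diagonal terms shrink to ρᵢσᵢ².
True-score variance = [7.2²·0.74 + 14.8²·0.78] + 57.5424 = 209.213 + 57.5424 = 266.755.
Reliability = 266.755 / 328.422 = 0.8122.

0.8122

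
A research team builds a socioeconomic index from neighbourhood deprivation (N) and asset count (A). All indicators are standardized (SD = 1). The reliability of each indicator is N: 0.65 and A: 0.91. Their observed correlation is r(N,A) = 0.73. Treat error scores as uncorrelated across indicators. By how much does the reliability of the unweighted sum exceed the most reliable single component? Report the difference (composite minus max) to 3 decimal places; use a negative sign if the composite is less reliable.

-0.037

Var(sum) = 2 + 1.46 = 3.46; true-score variance = 1.56 + 1.46 = 3.02; composite reliability = 0.8728.
Max component reliability = 0.9100.
Difference = 0.8728 − 0.9100 = -0.037.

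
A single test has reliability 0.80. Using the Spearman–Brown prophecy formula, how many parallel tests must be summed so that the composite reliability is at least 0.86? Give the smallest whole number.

k ≥ ρ*(1−ρ₁)/(ρ₁(1−ρ*)) = 0.86·0.20 / (0.80·0.14) = 1.536.
Smallest integer k = 2.

2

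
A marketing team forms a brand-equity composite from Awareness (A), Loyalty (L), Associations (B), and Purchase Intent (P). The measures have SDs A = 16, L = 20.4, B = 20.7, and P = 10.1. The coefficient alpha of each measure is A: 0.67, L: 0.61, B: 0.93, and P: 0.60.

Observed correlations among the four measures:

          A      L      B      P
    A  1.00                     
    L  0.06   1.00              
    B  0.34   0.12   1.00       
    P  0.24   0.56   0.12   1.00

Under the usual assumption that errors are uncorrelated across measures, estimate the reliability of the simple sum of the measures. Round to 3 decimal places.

0.835

Var(A+L+B+P) = 16² + 20.4² + 20.7² + 10.1² + 2·[16·20.4·0.06 + 16·20.7·0.34 + 16·10.1·0.24 + 20.4·20.7·0.12 + 20.4·10.1·0.56 + 20.7·10.1·0.12] = 1202.66 + 724.241 = 1926.9.
With uncorrelated errors the cross-covariances are all true-score covariance, so they carry over unchanged; only the diagonal terms shrink to ρᵢσᵢ².
True-score variance = [16²·0.67 + 20.4²·0.61 + 20.7²·0.93 + 10.1²·0.60] + 724.241 = 885.079 + 724.241 = 1609.32.
Reliability = 1609.32 / 1926.9 = 0.835.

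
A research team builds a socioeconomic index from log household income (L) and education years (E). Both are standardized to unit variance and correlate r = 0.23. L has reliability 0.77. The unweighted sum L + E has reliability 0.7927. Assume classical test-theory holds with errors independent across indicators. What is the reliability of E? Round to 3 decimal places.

Var(L+E) = 2 + 2·0.23 = 2.460.
True-score variance = ρ_L + ρ_E + 2·0.23, so 0.7927 = (0.77 + ρ_E + 0.46) / 2.460.
ρ_E = 0.7927·2.460 − 0.77 − 0.46 = 0.720.

0.720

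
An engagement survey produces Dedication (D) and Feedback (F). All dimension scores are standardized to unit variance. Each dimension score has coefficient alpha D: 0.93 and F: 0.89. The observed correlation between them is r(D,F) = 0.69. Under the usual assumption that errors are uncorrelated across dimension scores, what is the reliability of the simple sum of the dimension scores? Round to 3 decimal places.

0.947

Var(D+F) = 2 + 2·[0.69] = 2 + 1.38 = 3.38.
With uncorrelated errors the cross-covariances are all true-score covariance, so they carry over unchanged; only the diagonal terms shrink to ρᵢσᵢ².
True-score variance = [0.93 + 0.89] + 1.38 = 1.82 + 1.38 = 3.2.
Reliability = 3.2 / 3.38 = 0.947.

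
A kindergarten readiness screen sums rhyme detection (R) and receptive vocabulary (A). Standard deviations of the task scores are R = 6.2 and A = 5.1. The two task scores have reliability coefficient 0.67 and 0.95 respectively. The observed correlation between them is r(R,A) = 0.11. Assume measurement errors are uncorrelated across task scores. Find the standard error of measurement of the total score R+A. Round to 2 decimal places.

3.74

Var(total) = 64.45 + 6.9564 = 71.4064.
True-score variance = 50.4643 + 6.9564 = 57.4207, so reliability = 0.8041.
Error variance = 71.4064 − 57.4207 = 13.9857; SEM = √13.9857 = 3.74.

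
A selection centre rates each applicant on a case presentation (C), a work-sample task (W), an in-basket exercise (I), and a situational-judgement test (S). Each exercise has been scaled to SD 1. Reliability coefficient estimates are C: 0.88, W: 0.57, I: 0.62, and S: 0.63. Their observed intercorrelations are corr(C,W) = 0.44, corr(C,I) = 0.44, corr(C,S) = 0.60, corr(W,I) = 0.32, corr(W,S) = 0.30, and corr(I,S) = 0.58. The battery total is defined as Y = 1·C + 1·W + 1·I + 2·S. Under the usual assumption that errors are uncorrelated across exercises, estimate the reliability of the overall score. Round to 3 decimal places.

0.843

Var(Y) = 1 + 1 + 1 + 2² + 2·[0.44 + 0.44 + 2·0.60 + 0.32 + 2·0.30 + 2·0.58] = 7 + 8.32 = 15.32.
With uncorrelated errors the cross-covariances are all true-score covariance, so they carry over unchanged; only the diagonal terms shrink to ρᵢσᵢ².
True-score variance = [0.88 + 0.57 + 0.62 + 2²·0.63] + 8.32 = 4.59 + 8.32 = 12.91.
Reliability = 12.91 / 15.32 = 0.843.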